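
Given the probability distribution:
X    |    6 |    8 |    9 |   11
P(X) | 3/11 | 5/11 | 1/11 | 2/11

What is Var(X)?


E[X] = 89/11
E[X²] = 751/11
Var(X) = E[X²] - (E[X])² = 751/11 - 7921/121 = 340/121

Var(X) = 340/121 ≈ 2.8099


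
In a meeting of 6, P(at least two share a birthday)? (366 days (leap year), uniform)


P(all different) = Π(366-i)/366 for i=0..5
= 0.959646
P(match) = 1 - 0.959646 = 0.040354

P ≈ 0.0404 ≈ 4.04%


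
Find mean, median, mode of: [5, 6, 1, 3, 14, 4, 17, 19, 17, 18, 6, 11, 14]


Sorted: [1, 3, 4, 5, 6, 6, 11, 14, 14, 17, 17, 18, 19]
Mean = 135/13
Median = 11
Freq: {5: 1, 6: 2, 1: 1, 3: 1, 14: 2, 4: 1, 17: 2, 19: 1, 18: 1, 11: 1}
Mode: [6, 14, 17]

Mean=135/13, Median=11, Mode=[6, 14, 17]


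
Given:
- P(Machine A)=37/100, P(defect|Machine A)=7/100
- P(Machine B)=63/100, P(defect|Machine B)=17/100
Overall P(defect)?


P(B) = Σ P(B|Aᵢ)×P(Aᵢ)
  7/100×37/100 = 259/10000
  17/100×63/100 = 1071/10000
Sum = 133/1000

P(defect) = 133/1000 ≈ 13.30%


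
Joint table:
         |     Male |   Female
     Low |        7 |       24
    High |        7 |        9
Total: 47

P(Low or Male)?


P(Low∨Male) = P(Low) + P(Male) - P(Low∧Male)
= (31 + 14 - 7)/47 = 38/47

P = 38/47 ≈ 80.85%


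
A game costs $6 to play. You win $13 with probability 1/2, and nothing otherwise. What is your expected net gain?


E[gain] = (13-6)×1/2 + (-6)×1/2
= 7/2 - 3 = 1/2

Expected net gain = $1/2 ≈ $0.50


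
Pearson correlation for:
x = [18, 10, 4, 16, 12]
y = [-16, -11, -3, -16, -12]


n=5, Σx=60, Σy=-58, Σxy=-810, Σx²=840, Σy²=786
r = (5×(-810) - 60×(-58))/√((5×840 - 60²)(5×786 - (-58)²))
= -570/√(600×566) = -570/√339600 ≈ -570/582.7521 ≈ -0.9781

r ≈ -0.9781


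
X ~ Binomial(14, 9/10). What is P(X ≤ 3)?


P(X ≤ 3) = Σ P(X=i) for i=0..3
P(X=0) = 1/100000000000000
P(X=1) = 63/50000000000000
P(X=2) = 7371/100000000000000
P(X=3) = 66339/25000000000000
Sum = 136427/50000000000000

P(X ≤ 3) = 136427/50000000000000 ≈ 0.00%


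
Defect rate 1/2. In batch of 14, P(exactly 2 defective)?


Binomial: P(X=2) = C(14,2)×p^2×(1-p)^12
= 91 × 1/4 × 1/4096 = 91/16384

P(X=2) = 91/16384 ≈ 0.56%


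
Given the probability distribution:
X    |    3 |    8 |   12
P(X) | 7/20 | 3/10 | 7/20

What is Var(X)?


E[X] = 153/20
E[X²] = 291/4
Var(X) = E[X²] - (E[X])² = 291/4 - 23409/400 = 5691/400

Var(X) = 5691/400 ≈ 14.2275


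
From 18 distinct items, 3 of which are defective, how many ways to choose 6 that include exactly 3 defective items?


Choose 3 of the 3 defective items and 3 of the other 15 items:
C(3,3)×C(15,3) = 1×455 = 455

455


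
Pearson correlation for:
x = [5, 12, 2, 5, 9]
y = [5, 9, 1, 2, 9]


n=5, Σx=33, Σy=26, Σxy=226, Σx²=279, Σy²=192
r = (5×226 - 33×26)/√((5×279 - 33²)(5×192 - 26²))
= 272/√(306×284) = 272/√86904 ≈ 272/294.7948 ≈ 0.9227

r ≈ 0.9227


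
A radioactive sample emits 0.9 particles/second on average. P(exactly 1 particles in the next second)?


Poisson(λ=0.9): P(X=1) = e^(-λ)×λ^k/k!
= e^(-0.9) × 0.9^1 / 1!
≈ 0.4065696597 × 0.9 / 1 ≈ 0.365913

P(X=1) ≈ 0.365913 ≈ 36.59%


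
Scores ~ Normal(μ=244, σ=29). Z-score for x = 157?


z = (x - μ)/σ = (157 - 244)/29 = -3.0

z = -3.0


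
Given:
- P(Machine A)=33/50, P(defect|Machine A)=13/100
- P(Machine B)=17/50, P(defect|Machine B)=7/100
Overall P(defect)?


P(B) = Σ P(B|Aᵢ)×P(Aᵢ)
  13/100×33/50 = 429/5000
  7/100×17/50 = 119/5000
Sum = 137/1250

P(defect) = 137/1250 ≈ 10.96%


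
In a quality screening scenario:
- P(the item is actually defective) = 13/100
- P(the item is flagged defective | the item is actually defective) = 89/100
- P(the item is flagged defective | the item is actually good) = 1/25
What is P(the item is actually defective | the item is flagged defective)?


Using Bayes' theorem:
P(A|B) = P(B|A)·P(A) / P(B)

P(the item is flagged defective) = 89/100 × 13/100 + 1/25 × 87/100
= 1157/10000 + 87/2500 = 301/2000

P(the item is actually defective|the item is flagged defective) = (1157/10000) / (301/2000) = 1157/1505

P(the item is actually defective|the item is flagged defective) = 1157/1505 ≈ 76.88%


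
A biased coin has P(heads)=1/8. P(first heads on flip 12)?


Geometric: P(X=12) = (1-p)^(k-1)×p = (7/8)^11×1/8 = 1977326743/68719476736

P(X=12) = 1977326743/68719476736 ≈ 2.88%


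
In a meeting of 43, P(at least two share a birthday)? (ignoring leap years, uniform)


P(all different) = Π(365-i)/365 for i=0..42
= 0.076077
P(match) = 1 - 0.076077 = 0.923923

P ≈ 0.9239 ≈ 92.39%


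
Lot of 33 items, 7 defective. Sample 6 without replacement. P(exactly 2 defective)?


Hypergeometric: C(7,2)×C(26,4)/C(33,6)
= 21×14950/1107568 = 22425/79112

P(X=2) = 22425/79112 ≈ 28.35%


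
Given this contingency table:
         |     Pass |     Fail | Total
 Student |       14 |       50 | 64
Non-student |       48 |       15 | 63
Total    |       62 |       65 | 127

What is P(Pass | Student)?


P(Pass | Student) = 14/(14+50) = 14/64 = 7/32

P(Pass|Student) = 7/32 ≈ 21.88%


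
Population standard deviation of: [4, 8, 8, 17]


Mean = 37/4
  (4-37/4)²=441/16
  (8-37/4)²=25/16
  (8-37/4)²=25/16
  (17-37/4)²=961/16
Σ(x-μ)² = 363/4
σ² = (363/4)/4 = 363/16

σ = √(363/16) ≈ 4.7631


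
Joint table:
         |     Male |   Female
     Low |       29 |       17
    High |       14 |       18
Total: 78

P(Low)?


P(Low) = (29+17)/78 = 46/78 = 23/39

P(Low) = 23/39 ≈ 58.97%


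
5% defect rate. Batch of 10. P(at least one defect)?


P(all good) = (19/20)^10 = 6131066257801/10240000000000
P(≥1 defect) = 4108933742199/10240000000000

P = 4108933742199/10240000000000 ≈ 40.13%


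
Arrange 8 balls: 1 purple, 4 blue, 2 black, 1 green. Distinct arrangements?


8!/(1!×4!×2!×1!) = 840

840


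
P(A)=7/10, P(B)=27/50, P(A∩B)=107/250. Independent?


P(A)×P(B) = 189/500
P(A∩B) = 107/250
Not equal → NOT independent

No, not independent


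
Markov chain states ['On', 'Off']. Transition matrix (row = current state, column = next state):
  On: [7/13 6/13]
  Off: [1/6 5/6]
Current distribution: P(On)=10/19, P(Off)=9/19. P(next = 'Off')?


P(next=Off) = Σᵢ P(now=i)×P(i→Off)
= 10/19×6/13 + 9/19×5/6
= 60/247 + 15/38 = 315/494

P = 315/494 ≈ 0.6377


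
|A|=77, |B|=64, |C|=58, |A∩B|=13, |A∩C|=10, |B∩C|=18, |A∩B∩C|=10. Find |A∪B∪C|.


|A∪B∪C| = 77+64+58-13-10-18+10 = 168

|A∪B∪C| = 168


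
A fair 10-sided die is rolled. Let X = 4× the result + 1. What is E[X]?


E[die] = (1+10)/2 = 11/2
E[X] = 4×11/2 + 1 = 23

E[X] = 23


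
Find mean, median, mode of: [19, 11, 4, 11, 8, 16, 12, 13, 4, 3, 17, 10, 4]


Sorted: [3, 4, 4, 4, 8, 10, 11, 11, 12, 13, 16, 17, 19]
Mean = 132/13
Median = 11
Freq: {19: 1, 11: 2, 4: 3, 8: 1, 16: 1, 12: 1, 13: 1, 3: 1, 17: 1, 10: 1}
Mode: [4]

Mean=132/13, Median=11, Mode=4


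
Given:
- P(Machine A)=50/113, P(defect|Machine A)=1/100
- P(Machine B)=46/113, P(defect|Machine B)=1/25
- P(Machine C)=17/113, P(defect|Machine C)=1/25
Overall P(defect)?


P(B) = Σ P(B|Aᵢ)×P(Aᵢ)
  1/100×50/113 = 1/226
  1/25×46/113 = 46/2825
  1/25×17/113 = 17/2825
Sum = 151/5650

P(defect) = 151/5650 ≈ 2.67%


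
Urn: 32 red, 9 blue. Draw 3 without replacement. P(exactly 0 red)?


Hypergeometric: C(32,0)×C(9,3)/C(41,3)
= 1×84/10660 = 21/2665

P(X=0) = 21/2665 ≈ 0.79%


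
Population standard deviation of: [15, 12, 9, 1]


Mean = 37/4
  (15-37/4)²=529/16
  (12-37/4)²=121/16
  (9-37/4)²=1/16
  (1-37/4)²=1089/16
Σ(x-μ)² = 435/4
σ² = (435/4)/4 = 435/16

σ = √(435/16) ≈ 5.2142


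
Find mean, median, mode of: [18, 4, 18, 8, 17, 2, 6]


Sorted: [2, 4, 6, 8, 17, 18, 18]
Mean = 73/7
Median = 8
Freq: {18: 2, 4: 1, 8: 1, 17: 1, 2: 1, 6: 1}
Mode: [18]

Mean=73/7, Median=8, Mode=18


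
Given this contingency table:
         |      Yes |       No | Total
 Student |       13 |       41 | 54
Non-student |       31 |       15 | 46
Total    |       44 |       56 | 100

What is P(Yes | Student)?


P(Yes | Student) = 13/(13+41) = 13/54

P(Yes|Student) = 13/54 ≈ 24.07%


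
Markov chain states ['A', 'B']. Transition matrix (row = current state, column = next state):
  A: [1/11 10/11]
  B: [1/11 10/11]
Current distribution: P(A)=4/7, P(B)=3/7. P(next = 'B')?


P(next=B) = Σᵢ P(now=i)×P(i→B)
= 4/7×10/11 + 3/7×10/11
= 40/77 + 30/77 = 10/11

P = 10/11 ≈ 0.9091


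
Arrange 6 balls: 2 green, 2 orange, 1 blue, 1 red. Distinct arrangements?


6!/(2!×2!×1!×1!) = 180

180


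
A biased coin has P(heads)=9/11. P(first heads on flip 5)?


Geometric: P(X=5) = (1-p)^(k-1)×p = (2/11)^4×9/11 = 144/161051

P(X=5) = 144/161051 ≈ 0.09%


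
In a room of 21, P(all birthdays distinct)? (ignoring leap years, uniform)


P(all different) = Π(365-i)/365 for i=0..20
= (365/365)×(364/365)×...×(345/365)
= 0.556312

P ≈ 0.5563 ≈ 55.63%


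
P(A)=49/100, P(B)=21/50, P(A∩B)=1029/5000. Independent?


P(A)×P(B) = 1029/5000
P(A∩B) = 1029/5000
Equal ✓ → Independent

Yes, independent


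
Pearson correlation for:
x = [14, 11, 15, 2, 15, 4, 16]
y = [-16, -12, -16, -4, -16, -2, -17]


n=7, Σx=77, Σy=-83, Σxy=-1124, Σx²=1043, Σy²=1221
r = (7×(-1124) - 77×(-83))/√((7×1043 - 77²)(7×1221 - (-83)²))
= -1477/√(1372×1658) = -1477/√2274776 ≈ -1477/1508.2361 ≈ -0.9793

r ≈ -0.9793


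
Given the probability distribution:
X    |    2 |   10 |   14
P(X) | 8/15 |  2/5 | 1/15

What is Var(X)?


E[X] = 6
E[X²] = 276/5
Var(X) = E[X²] - (E[X])² = 276/5 - 36 = 96/5

Var(X) = 96/5 ≈ 19.2000


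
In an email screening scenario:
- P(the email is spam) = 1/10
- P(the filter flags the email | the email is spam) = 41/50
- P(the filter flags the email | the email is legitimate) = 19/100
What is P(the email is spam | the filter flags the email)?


Using Bayes' theorem:
P(A|B) = P(B|A)·P(A) / P(B)

P(the filter flags the email) = 41/50 × 1/10 + 19/100 × 9/10
= 41/500 + 171/1000 = 253/1000

P(the email is spam|the filter flags the email) = (41/500) / (253/1000) = 82/253

P(the email is spam|the filter flags the email) = 82/253 ≈ 32.41%


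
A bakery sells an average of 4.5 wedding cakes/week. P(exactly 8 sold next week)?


Poisson(λ=4.5): P(X=8) = e^(-λ)×λ^k/k!
= e^(-4.5) × 4.5^8 / 8!
≈ 0.01110899654 × 168151.253906 / 40320 ≈ 0.046329

P(X=8) ≈ 0.046329 ≈ 4.63%


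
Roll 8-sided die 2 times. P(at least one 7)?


P(no 7)^2 = (7/8)^2 = 49/64
P(≥1) = 1 - 49/64 = 15/64

P = 15/64 ≈ 23.44%


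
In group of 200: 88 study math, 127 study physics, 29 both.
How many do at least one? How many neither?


|A∪B| = 88+127-29 = 186
Neither = 200-186 = 14

At least one: 186; Neither: 14


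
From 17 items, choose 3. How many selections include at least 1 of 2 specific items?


Complement: C(17,3) - C(15,3) = 680 - 455 = 225

225


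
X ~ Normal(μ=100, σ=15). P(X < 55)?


z = (55-100)/15 = -3.0
P(Z < -3.0) = 0.0013

P(X < 55) ≈ 0.0013


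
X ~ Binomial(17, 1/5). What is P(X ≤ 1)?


P(X ≤ 1) = Σ P(X=i) for i=0..1
P(X=0) = 17179869184/762939453125
P(X=1) = 73014444032/762939453125
Sum = 90194313216/762939453125

P(X ≤ 1) = 90194313216/762939453125 ≈ 11.82%


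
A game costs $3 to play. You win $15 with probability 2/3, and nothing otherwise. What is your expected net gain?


E[gain] = (15-3)×2/3 + (-3)×1/3
= 8 - 1 = 7

Expected net gain = $7 ≈ $7.00


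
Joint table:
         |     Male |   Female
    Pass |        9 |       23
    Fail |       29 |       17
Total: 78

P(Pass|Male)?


P(Pass|Male) = 9/(9+29) = 9/38

P = 9/38 ≈ 23.68%


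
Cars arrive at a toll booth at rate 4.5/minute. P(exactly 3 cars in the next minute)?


Poisson(λ=4.5): P(X=3) = e^(-λ)×λ^k/k!
= e^(-4.5) × 4.5^3 / 3!
≈ 0.01110899654 × 91.125 / 6 ≈ 0.168718

P(X=3) ≈ 0.168718 ≈ 16.87%


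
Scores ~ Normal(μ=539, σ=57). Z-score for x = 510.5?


z = (x - μ)/σ = (510.5 - 539)/57 = -0.5

z = -0.5


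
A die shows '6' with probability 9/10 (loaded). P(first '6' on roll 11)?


Geometric: P(X=11) = (1-p)^(k-1)×p = (1/10)^10×9/10 = 9/100000000000

P(X=11) = 9/100000000000 ≈ 0.00%


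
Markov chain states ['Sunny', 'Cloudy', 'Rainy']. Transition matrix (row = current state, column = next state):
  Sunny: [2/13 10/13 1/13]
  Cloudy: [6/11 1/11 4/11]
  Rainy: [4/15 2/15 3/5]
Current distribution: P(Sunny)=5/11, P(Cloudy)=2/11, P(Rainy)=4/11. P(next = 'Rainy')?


P(next=Rainy) = Σᵢ P(now=i)×P(i→Rainy)
= 5/11×1/13 + 2/11×4/11 + 4/11×3/5
= 5/143 + 8/121 + 12/55 = 2511/7865

P = 2511/7865 ≈ 0.3193


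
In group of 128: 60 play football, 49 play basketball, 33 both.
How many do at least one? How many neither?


|A∪B| = 60+49-33 = 76
Neither = 128-76 = 52

At least one: 76; Neither: 52


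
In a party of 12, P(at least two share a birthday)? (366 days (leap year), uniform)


P(all different) = Π(366-i)/366 for i=0..11
= 0.833396
P(match) = 1 - 0.833396 = 0.166604

P ≈ 0.1666 ≈ 16.66%


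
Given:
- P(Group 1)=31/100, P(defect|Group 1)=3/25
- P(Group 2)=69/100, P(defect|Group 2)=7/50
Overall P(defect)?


P(B) = Σ P(B|Aᵢ)×P(Aᵢ)
  3/25×31/100 = 93/2500
  7/50×69/100 = 483/5000
Sum = 669/5000

P(defect) = 669/5000 ≈ 13.38%


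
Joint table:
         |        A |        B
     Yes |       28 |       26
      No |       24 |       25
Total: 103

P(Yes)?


P(Yes) = (28+26)/103 = 54/103

P(Yes) = 54/103 ≈ 52.43%


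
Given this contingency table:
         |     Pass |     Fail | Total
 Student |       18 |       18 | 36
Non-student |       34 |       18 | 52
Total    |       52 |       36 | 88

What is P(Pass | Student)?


P(Pass | Student) = 18/(18+18) = 18/36 = 1/2

P(Pass|Student) = 1/2 ≈ 50.00%


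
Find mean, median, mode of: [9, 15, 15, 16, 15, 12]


Sorted: [9, 12, 15, 15, 15, 16]
Mean = 82/6 = 41/3
Median = 15
Freq: {9: 1, 15: 3, 16: 1, 12: 1}
Mode: [15]

Mean=41/3, Median=15, Mode=15


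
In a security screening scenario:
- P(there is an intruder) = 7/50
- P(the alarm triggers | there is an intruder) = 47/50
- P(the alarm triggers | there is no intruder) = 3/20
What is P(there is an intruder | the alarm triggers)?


Using Bayes' theorem:
P(A|B) = P(B|A)·P(A) / P(B)

P(the alarm triggers) = 47/50 × 7/50 + 3/20 × 43/50
= 329/2500 + 129/1000 = 1303/5000

P(there is an intruder|the alarm triggers) = (329/2500) / (1303/5000) = 658/1303

P(there is an intruder|the alarm triggers) = 658/1303 ≈ 50.50%


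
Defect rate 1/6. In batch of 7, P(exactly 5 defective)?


Binomial: P(X=5) = C(7,5)×p^5×(1-p)^2
= 21 × 1/7776 × 25/36 = 175/93312

P(X=5) = 175/93312 ≈ 0.19%


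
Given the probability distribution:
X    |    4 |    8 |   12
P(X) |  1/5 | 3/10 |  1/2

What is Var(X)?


E[X] = 46/5
E[X²] = 472/5
Var(X) = E[X²] - (E[X])² = 472/5 - 2116/25 = 244/25

Var(X) = 244/25 ≈ 9.7600


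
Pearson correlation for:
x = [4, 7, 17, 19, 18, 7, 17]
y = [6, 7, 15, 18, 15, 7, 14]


n=7, Σx=89, Σy=82, Σxy=1227, Σx²=1377, Σy²=1104
r = (7×1227 - 89×82)/√((7×1377 - 89²)(7×1104 - 82²))
= 1291/√(1718×1004) = 1291/√1724872 ≈ 1291/1313.3438 ≈ 0.9830

r ≈ 0.9830


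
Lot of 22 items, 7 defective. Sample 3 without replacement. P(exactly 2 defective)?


Hypergeometric: C(7,2)×C(15,1)/C(22,3)
= 21×15/1540 = 9/44

P(X=2) = 9/44 ≈ 20.45%


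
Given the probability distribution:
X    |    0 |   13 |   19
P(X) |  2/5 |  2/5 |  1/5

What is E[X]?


E[X] = Σ x·P(X=x)
= (0)×(2/5) + (13)×(2/5) + (19)×(1/5)
= 9

E[X] = 9


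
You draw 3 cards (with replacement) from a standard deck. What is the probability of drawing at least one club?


P(not a club) = 39/52 = 3/4
P(none in 3 draws) = (3/4)^3 = 27/64
P(≥1 club) = 1 - 27/64 = 37/64

P = 37/64 ≈ 57.81%


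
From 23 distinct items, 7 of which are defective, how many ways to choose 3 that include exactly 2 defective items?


Choose 2 of the 7 defective items and 1 of the other 16 items:
C(7,2)×C(16,1) = 21×16 = 336

336


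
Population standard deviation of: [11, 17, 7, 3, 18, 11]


Mean = 67/6
  (11-67/6)²=1/36
  (17-67/6)²=1225/36
  (7-67/6)²=625/36
  (3-67/6)²=2401/36
  (18-67/6)²=1681/36
  (11-67/6)²=1/36
Σ(x-μ)² = 989/6
σ² = (989/6)/6 = 989/36

σ = √(989/36) ≈ 5.2414


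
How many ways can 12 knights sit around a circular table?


Circular arrangements of 12 distinct objects: fix one position to break rotational symmetry.
(n-1)! = 11! = 39916800

39916800


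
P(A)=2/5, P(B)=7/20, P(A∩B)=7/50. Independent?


P(A)×P(B) = 7/50
P(A∩B) = 7/50
Equal ✓ → Independent

Yes, independent


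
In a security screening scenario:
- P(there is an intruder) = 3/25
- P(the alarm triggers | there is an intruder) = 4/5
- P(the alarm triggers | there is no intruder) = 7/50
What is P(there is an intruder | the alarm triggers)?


Using Bayes' theorem:
P(A|B) = P(B|A)·P(A) / P(B)

P(the alarm triggers) = 4/5 × 3/25 + 7/50 × 22/25
= 12/125 + 77/625 = 137/625

P(there is an intruder|the alarm triggers) = (12/125) / (137/625) = 60/137

P(there is an intruder|the alarm triggers) = 60/137 ≈ 43.80%


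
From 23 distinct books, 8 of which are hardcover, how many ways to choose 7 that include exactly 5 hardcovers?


Choose 5 of the 8 hardcovers and 2 of the other 15 books:
C(8,5)×C(15,2) = 56×105 = 5880

5880


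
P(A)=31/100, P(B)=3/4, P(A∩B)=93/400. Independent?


P(A)×P(B) = 93/400
P(A∩B) = 93/400
Equal ✓ → Independent

Yes, independent


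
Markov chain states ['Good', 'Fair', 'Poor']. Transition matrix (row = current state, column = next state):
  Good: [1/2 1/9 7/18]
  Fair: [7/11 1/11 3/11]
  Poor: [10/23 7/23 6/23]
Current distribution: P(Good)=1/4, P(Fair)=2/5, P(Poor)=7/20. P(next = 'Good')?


P(next=Good) = Σᵢ P(now=i)×P(i→Good)
= 1/4×1/2 + 2/5×7/11 + 7/20×10/23
= 1/8 + 14/55 + 7/46 = 5381/10120

P = 5381/10120 ≈ 0.5317


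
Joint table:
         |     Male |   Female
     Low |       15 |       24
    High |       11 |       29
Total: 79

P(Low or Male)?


P(Low∨Male) = P(Low) + P(Male) - P(Low∧Male)
= (39 + 26 - 15)/79 = 50/79

P = 50/79 ≈ 63.29%


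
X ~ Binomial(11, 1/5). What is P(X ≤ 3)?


P(X ≤ 3) = Σ P(X=i) for i=0..3
P(X=0) = 4194304/48828125
P(X=1) = 11534336/48828125
P(X=2) = 2883584/9765625
P(X=3) = 2162688/9765625
Sum = 65536/78125

P(X ≤ 3) = 65536/78125 ≈ 83.89%


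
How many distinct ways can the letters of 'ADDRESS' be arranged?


Letters: 7, freq: {'A': 1, 'D': 2, 'R': 1, 'E': 1, 'S': 2}
7!/(1!×2!×1!×1!×2!) = 5040/4 = 1260

1260


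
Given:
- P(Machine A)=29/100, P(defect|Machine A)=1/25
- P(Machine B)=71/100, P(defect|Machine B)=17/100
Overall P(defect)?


P(B) = Σ P(B|Aᵢ)×P(Aᵢ)
  1/25×29/100 = 29/2500
  17/100×71/100 = 1207/10000
Sum = 1323/10000

P(defect) = 1323/10000 ≈ 13.23%


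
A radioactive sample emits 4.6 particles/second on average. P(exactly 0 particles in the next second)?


Poisson(λ=4.6): P(X=0) = e^(-λ)×λ^k/k!
= e^(-4.6) × 4.6^0 / 0!
≈ 0.01005183574 × 1 / 1 ≈ 0.010052

P(X=0) ≈ 0.010052 ≈ 1.01%


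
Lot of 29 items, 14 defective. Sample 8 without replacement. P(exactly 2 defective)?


Hypergeometric: C(14,2)×C(15,6)/C(29,8)
= 91×5005/4292145 = 637/6003

P(X=2) = 637/6003 ≈ 10.61%


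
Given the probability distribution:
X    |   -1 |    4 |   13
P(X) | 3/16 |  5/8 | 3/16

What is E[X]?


E[X] = Σ x·P(X=x)
= (-1)×(3/16) + (4)×(5/8) + (13)×(3/16)
= 19/4

E[X] = 19/4


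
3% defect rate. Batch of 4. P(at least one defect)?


P(all good) = (97/100)^4 = 88529281/100000000
P(≥1 defect) = 11470719/100000000

P = 11470719/100000000 ≈ 11.47%


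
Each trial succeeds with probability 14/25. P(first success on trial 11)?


Geometric: P(X=11) = (1-p)^(k-1)×p = (11/25)^10×14/25 = 363123944414/2384185791015625

P(X=11) = 363123944414/2384185791015625 ≈ 0.02%


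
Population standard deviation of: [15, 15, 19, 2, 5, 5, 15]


Mean = 76/7
  (15-76/7)²=841/49
  (15-76/7)²=841/49
  (19-76/7)²=3249/49
  (2-76/7)²=3844/49
  (5-76/7)²=1681/49
  (5-76/7)²=1681/49
  (15-76/7)²=841/49
Σ(x-μ)² = 1854/7
σ² = (1854/7)/7 = 1854/49

σ = √(1854/49) ≈ 6.1512


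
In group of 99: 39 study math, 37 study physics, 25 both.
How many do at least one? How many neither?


|A∪B| = 39+37-25 = 51
Neither = 99-51 = 48

At least one: 51; Neither: 48


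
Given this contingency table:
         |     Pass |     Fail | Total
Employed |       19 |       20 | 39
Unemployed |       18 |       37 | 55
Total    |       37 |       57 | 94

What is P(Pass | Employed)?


P(Pass | Employed) = 19/(19+20) = 19/39

P(Pass|Employed) = 19/39 ≈ 48.72%


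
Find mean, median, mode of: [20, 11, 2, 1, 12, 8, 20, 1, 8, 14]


Sorted: [1, 1, 2, 8, 8, 11, 12, 14, 20, 20]
Mean = 97/10
Median = 19/2
Freq: {20: 2, 11: 1, 2: 1, 1: 2, 12: 1, 8: 2, 14: 1}
Mode: [1, 8, 20]

Mean=97/10, Median=19/2, Mode=[1, 8, 20]


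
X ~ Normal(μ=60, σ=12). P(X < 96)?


z = (96-60)/12 = 3.0
P(Z < 3.0) = 0.9987

P(X < 96) ≈ 0.9987


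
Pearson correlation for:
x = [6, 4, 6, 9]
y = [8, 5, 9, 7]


n=4, Σx=25, Σy=29, Σxy=185, Σx²=169, Σy²=219
r = (4×185 - 25×29)/√((4×169 - 25²)(4×219 - 29²))
= 15/√(51×35) = 15/√1785 ≈ 15/42.2493 ≈ 0.3550

r ≈ 0.3550


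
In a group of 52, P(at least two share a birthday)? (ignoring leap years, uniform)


P(all different) = Π(365-i)/365 for i=0..51
= 0.021995
P(match) = 1 - 0.021995 = 0.978005

P ≈ 0.9780 ≈ 97.80%


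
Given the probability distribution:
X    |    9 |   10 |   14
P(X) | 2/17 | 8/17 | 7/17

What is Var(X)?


E[X] = 196/17
E[X²] = 2334/17
Var(X) = E[X²] - (E[X])² = 2334/17 - 38416/289 = 1262/289

Var(X) = 1262/289 ≈ 4.3668


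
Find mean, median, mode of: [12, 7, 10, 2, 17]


Sorted: [2, 7, 10, 12, 17]
Mean = 48/5
Median = 10
Freq: {12: 1, 7: 1, 10: 1, 2: 1, 17: 1}
Mode: No mode

Mean=48/5, Median=10, Mode=No mode


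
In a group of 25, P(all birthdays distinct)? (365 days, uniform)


P(all different) = Π(365-i)/365 for i=0..24
= (365/365)×(364/365)×...×(341/365)
= 0.431300

P ≈ 0.4313 ≈ 43.13%


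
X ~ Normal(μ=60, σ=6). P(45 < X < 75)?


z₁=(45-60)/6=-2.5, z₂=(75-60)/6=2.5
P = Φ(2.5) - Φ(-2.5) = 0.993790 - 0.006210 = 0.987580 ≈ 0.9876

P(45 < X < 75) ≈ 0.9876


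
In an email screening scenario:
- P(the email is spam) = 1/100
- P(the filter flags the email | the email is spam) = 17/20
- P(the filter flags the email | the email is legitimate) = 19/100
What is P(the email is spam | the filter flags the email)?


Using Bayes' theorem:
P(A|B) = P(B|A)·P(A) / P(B)

P(the filter flags the email) = 17/20 × 1/100 + 19/100 × 99/100
= 17/2000 + 1881/10000 = 983/5000

P(the email is spam|the filter flags the email) = (17/2000) / (983/5000) = 85/1966

P(the email is spam|the filter flags the email) = 85/1966 ≈ 4.32%


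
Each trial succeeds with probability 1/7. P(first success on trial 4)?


Geometric: P(X=4) = (1-p)^(k-1)×p = (6/7)^3×1/7 = 216/2401

P(X=4) = 216/2401 ≈ 9.00%


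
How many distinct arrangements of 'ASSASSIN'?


Letters: 8, freq: {'A': 2, 'S': 4, 'I': 1, 'N': 1}
8!/(2!×4!×1!×1!) = 40320/48 = 840

840


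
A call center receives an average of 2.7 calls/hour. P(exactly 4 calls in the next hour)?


Poisson(λ=2.7): P(X=4) = e^(-λ)×λ^k/k!
= e^(-2.7) × 2.7^4 / 4!
≈ 0.06720551274 × 53.1441 / 24 ≈ 0.148816

P(X=4) ≈ 0.148816 ≈ 14.88%


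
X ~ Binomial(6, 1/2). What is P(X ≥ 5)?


P(X ≥ 5) = Σ P(X=i) for i=5..6
P(X=5) = 3/32
P(X=6) = 1/64
Sum = 7/64

P(X ≥ 5) = 7/64 ≈ 10.94%


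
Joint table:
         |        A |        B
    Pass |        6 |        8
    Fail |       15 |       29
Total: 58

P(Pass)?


P(Pass) = (6+8)/58 = 14/58 = 7/29

P(Pass) = 7/29 ≈ 24.14%


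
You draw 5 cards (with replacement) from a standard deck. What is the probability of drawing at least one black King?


P(not a black King) = 50/52 = 25/26
P(none in 5 draws) = (25/26)^5 = 9765625/11881376
P(≥1 black King) = 1 - 9765625/11881376 = 2115751/11881376

P = 2115751/11881376 ≈ 17.81%


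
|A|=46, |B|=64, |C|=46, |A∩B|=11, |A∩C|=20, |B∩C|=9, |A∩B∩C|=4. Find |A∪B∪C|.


|A∪B∪C| = 46+64+46-11-20-9+4 = 120

|A∪B∪C| = 120


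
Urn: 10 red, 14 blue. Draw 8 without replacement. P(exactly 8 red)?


Hypergeometric: C(10,8)×C(14,0)/C(24,8)
= 45×1/735471 = 5/81719

P(X=8) = 5/81719 ≈ 0.01%


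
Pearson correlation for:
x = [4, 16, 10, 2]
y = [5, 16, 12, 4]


n=4, Σx=32, Σy=37, Σxy=404, Σx²=376, Σy²=441
r = (4×404 - 32×37)/√((4×376 - 32²)(4×441 - 37²))
= 432/√(480×395) = 432/√189600 ≈ 432/435.4308 ≈ 0.9921

r ≈ 0.9921


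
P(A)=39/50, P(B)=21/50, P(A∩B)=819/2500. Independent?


P(A)×P(B) = 819/2500
P(A∩B) = 819/2500
Equal ✓ → Independent

Yes, independent


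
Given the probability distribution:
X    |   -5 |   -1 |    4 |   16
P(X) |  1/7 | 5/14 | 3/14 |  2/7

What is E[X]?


E[X] = Σ x·P(X=x)
= (-5)×(1/7) + (-1)×(5/14) + (4)×(3/14) + (16)×(2/7)
= 61/14

E[X] = 61/14


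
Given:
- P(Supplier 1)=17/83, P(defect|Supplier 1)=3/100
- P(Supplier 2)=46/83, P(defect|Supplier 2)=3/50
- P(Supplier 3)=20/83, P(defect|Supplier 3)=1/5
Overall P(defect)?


P(B) = Σ P(B|Aᵢ)×P(Aᵢ)
  3/100×17/83 = 51/8300
  3/50×46/83 = 69/2075
  1/5×20/83 = 4/83
Sum = 727/8300

P(defect) = 727/8300 ≈ 8.76%


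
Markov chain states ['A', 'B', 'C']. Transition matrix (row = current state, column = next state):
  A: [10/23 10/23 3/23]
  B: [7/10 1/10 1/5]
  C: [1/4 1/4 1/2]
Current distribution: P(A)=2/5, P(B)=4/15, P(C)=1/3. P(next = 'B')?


P(next=B) = Σᵢ P(now=i)×P(i→B)
= 2/5×10/23 + 4/15×1/10 + 1/3×1/4
= 4/23 + 2/75 + 1/12 = 653/2300

P = 653/2300 ≈ 0.2839


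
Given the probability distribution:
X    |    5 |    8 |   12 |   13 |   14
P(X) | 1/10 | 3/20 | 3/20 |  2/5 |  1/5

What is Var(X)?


E[X] = 23/2
E[X²] = 281/2
Var(X) = E[X²] - (E[X])² = 281/2 - 529/4 = 33/4

Var(X) = 33/4 ≈ 8.2500


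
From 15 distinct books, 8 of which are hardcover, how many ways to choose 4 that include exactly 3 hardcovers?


Choose 3 of the 8 hardcovers and 1 of the other 7 books:
C(8,3)×C(7,1) = 56×7 = 392

392


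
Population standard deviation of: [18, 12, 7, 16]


Mean = 53/4
  (18-53/4)²=361/16
  (12-53/4)²=25/16
  (7-53/4)²=625/16
  (16-53/4)²=121/16
Σ(x-μ)² = 283/4
σ² = (283/4)/4 = 283/16

σ = √(283/16) ≈ 4.2057


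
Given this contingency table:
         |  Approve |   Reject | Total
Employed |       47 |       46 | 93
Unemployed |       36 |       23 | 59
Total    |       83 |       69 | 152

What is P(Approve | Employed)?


P(Approve | Employed) = 47/(47+46) = 47/93

P(Approve|Employed) = 47/93 ≈ 50.54%


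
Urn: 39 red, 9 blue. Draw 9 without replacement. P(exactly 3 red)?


Hypergeometric: C(39,3)×C(9,6)/C(48,9)
= 9139×84/1677106640 = 191919/419276660

P(X=3) = 191919/419276660 ≈ 0.05%


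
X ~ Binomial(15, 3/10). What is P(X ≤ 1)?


P(X ≤ 1) = Σ P(X=i) for i=0..1
P(X=0) = 4747561509943/1000000000000000
P(X=1) = 6104007655641/200000000000000
Sum = 8816899947037/250000000000000

P(X ≤ 1) = 8816899947037/250000000000000 ≈ 3.53%


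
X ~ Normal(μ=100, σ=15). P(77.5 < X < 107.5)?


z₁=(77.5-100)/15=-1.5, z₂=(107.5-100)/15=0.5
P = Φ(0.5) - Φ(-1.5) = 0.691462 - 0.066807 = 0.624655 ≈ 0.6247

P(77.5 < X < 107.5) ≈ 0.6247


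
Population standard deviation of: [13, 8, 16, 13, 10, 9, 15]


Mean = 84/7 = 12
  (13-12)²=1
  (8-12)²=16
  (16-12)²=16
  (13-12)²=1
  (10-12)²=4
  (9-12)²=9
  (15-12)²=9
Σ(x-μ)² = 56
σ² = 56/7 = 8

σ = √(8) ≈ 2.8284


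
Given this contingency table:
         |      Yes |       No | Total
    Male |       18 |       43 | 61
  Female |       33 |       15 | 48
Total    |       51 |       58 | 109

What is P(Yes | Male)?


P(Yes | Male) = 18/(18+43) = 18/61

P(Yes|Male) = 18/61 ≈ 29.51%


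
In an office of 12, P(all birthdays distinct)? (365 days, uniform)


P(all different) = Π(365-i)/365 for i=0..11
= (365/365)×(364/365)×...×(354/365)
= 0.832975

P ≈ 0.8330 ≈ 83.30%


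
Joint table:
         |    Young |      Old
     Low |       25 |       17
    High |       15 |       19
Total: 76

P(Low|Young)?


P(Low|Young) = 25/(25+15) = 25/40 = 5/8

P = 5/8 ≈ 62.50%


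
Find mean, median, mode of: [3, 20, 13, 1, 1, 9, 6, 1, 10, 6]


Sorted: [1, 1, 1, 3, 6, 6, 9, 10, 13, 20]
Mean = 70/10 = 7
Median = 6
Freq: {3: 1, 20: 1, 13: 1, 1: 3, 9: 1, 6: 2, 10: 1}
Mode: [1]

Mean=7, Median=6, Mode=1


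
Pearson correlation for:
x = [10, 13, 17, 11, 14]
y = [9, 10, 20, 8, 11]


n=5, Σx=65, Σy=58, Σxy=802, Σx²=875, Σy²=766
r = (5×802 - 65×58)/√((5×875 - 65²)(5×766 - 58²))
= 240/√(150×466) = 240/√69900 ≈ 240/264.3861 ≈ 0.9078

r ≈ 0.9078


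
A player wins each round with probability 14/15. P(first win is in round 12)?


Geometric: P(X=12) = (1-p)^(k-1)×p = (1/15)^11×14/15 = 14/129746337890625

P(X=12) = 14/129746337890625 ≈ 0.00%


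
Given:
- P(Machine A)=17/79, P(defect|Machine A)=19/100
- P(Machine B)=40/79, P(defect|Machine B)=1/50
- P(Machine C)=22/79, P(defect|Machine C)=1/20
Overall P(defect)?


P(B) = Σ P(B|Aᵢ)×P(Aᵢ)
  19/100×17/79 = 323/7900
  1/50×40/79 = 4/395
  1/20×22/79 = 11/790
Sum = 513/7900

P(defect) = 513/7900 ≈ 6.49%


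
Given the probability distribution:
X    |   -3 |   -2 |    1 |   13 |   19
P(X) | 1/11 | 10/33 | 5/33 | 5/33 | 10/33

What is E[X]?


E[X] = Σ x·P(X=x)
= (-3)×(1/11) + (-2)×(10/33) + (1)×(5/33) + (13)×(5/33) + (19)×(10/33)
= 7

E[X] = 7


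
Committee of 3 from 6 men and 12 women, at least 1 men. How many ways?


Count by #men:
  1M,2W: C(6,1)×C(12,2)=396
  2M,1W: C(6,2)×C(12,1)=180
  3M,0W: C(6,3)×C(12,0)=20
Total = 596

596


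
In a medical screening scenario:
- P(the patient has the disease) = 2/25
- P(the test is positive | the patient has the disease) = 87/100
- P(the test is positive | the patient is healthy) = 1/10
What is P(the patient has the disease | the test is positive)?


Using Bayes' theorem:
P(A|B) = P(B|A)·P(A) / P(B)

P(the test is positive) = 87/100 × 2/25 + 1/10 × 23/25
= 87/1250 + 23/250 = 101/625

P(the patient has the disease|the test is positive) = (87/1250) / (101/625) = 87/202

P(the patient has the disease|the test is positive) = 87/202 ≈ 43.07%


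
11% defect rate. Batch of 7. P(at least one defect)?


P(all good) = (89/100)^7 = 44231334895529/100000000000000
P(≥1 defect) = 55768665104471/100000000000000

P = 55768665104471/100000000000000 ≈ 55.77%


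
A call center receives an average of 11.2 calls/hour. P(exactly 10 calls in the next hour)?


Poisson(λ=11.2): P(X=10) = e^(-λ)×λ^k/k!
= e^(-11.2) × 11.2^10 / 10!
≈ 1.367419607e-05 × 31058482083.4 / 3628800 ≈ 0.117036

P(X=10) ≈ 0.117036 ≈ 11.70%


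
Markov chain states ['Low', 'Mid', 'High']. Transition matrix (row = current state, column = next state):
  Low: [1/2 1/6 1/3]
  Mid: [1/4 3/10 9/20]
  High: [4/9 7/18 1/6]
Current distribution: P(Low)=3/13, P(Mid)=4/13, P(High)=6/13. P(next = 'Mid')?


P(next=Mid) = Σᵢ P(now=i)×P(i→Mid)
= 3/13×1/6 + 4/13×3/10 + 6/13×7/18
= 1/26 + 6/65 + 7/39 = 121/390

P = 121/390 ≈ 0.3103


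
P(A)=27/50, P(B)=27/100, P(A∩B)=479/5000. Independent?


P(A)×P(B) = 729/5000
P(A∩B) = 479/5000
Not equal → NOT independent

No, not independent


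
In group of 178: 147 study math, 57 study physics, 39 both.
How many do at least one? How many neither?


|A∪B| = 147+57-39 = 165
Neither = 178-165 = 13

At least one: 165; Neither: 13


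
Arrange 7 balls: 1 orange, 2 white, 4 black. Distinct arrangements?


7!/(1!×2!×4!) = 105

105


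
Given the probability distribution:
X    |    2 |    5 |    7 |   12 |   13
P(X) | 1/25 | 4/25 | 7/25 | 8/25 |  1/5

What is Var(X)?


E[X] = 232/25
E[X²] = 2444/25
Var(X) = E[X²] - (E[X])² = 2444/25 - 53824/625 = 7276/625

Var(X) = 7276/625 ≈ 11.6416


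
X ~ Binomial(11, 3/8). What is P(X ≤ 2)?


P(X ≤ 2) = Σ P(X=i) for i=0..2
P(X=0) = 48828125/8589934592
P(X=1) = 322265625/8589934592
P(X=2) = 966796875/8589934592
Sum = 1337890625/8589934592

P(X ≤ 2) = 1337890625/8589934592 ≈ 15.58%


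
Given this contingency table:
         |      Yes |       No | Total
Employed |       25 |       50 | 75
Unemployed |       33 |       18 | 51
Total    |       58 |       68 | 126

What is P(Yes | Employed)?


P(Yes | Employed) = 25/(25+50) = 25/75 = 1/3

P(Yes|Employed) = 1/3 ≈ 33.33%


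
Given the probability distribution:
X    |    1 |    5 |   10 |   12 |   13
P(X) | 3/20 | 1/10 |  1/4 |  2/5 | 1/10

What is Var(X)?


E[X] = 37/4
E[X²] = 2043/20
Var(X) = E[X²] - (E[X])² = 2043/20 - 1369/16 = 1327/80

Var(X) = 1327/80 ≈ 16.5875


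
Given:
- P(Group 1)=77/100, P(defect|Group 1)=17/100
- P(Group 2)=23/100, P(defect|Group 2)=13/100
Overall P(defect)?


P(B) = Σ P(B|Aᵢ)×P(Aᵢ)
  17/100×77/100 = 1309/10000
  13/100×23/100 = 299/10000
Sum = 201/1250

P(defect) = 201/1250 ≈ 16.08%


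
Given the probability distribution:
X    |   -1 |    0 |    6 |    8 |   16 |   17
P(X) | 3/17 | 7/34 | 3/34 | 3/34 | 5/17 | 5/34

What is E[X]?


E[X] = Σ x·P(X=x)
= (-1)×(3/17) + (0)×(7/34) + (6)×(3/34) + (8)×(3/34) + (16)×(5/17) + (17)×(5/34)
= 281/34

E[X] = 281/34


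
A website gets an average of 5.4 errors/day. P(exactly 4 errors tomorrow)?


Poisson(λ=5.4): P(X=4) = e^(-λ)×λ^k/k!
= e^(-5.4) × 5.4^4 / 4!
≈ 0.004516580943 × 850.3056 / 24 ≈ 0.160020

P(X=4) ≈ 0.160020 ≈ 16.00%


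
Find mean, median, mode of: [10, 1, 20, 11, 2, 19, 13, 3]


Sorted: [1, 2, 3, 10, 11, 13, 19, 20]
Mean = 79/8
Median = 21/2
Freq: {10: 1, 1: 1, 20: 1, 11: 1, 2: 1, 19: 1, 13: 1, 3: 1}
Mode: No mode

Mean=79/8, Median=21/2, Mode=No mode


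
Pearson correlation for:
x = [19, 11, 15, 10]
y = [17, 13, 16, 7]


n=4, Σx=55, Σy=53, Σxy=776, Σx²=807, Σy²=763
r = (4×776 - 55×53)/√((4×807 - 55²)(4×763 - 53²))
= 189/√(203×243) = 189/√49329 ≈ 189/222.1013 ≈ 0.8510

r ≈ 0.8510


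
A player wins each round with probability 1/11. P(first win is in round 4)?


Geometric: P(X=4) = (1-p)^(k-1)×p = (10/11)^3×1/11 = 1000/14641

P(X=4) = 1000/14641 ≈ 6.83%


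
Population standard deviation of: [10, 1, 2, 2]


Mean = 15/4
  (10-15/4)²=625/16
  (1-15/4)²=121/16
  (2-15/4)²=49/16
  (2-15/4)²=49/16
Σ(x-μ)² = 211/4
σ² = (211/4)/4 = 211/16

σ = √(211/16) ≈ 3.6315


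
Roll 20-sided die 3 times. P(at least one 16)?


P(no 16)^3 = (19/20)^3 = 6859/8000
P(≥1) = 1 - 6859/8000 = 1141/8000

P = 1141/8000 ≈ 14.26%


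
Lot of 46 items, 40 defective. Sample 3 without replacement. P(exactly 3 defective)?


Hypergeometric: C(40,3)×C(6,0)/C(46,3)
= 9880×1/15180 = 494/759

P(X=3) = 494/759 ≈ 65.09%


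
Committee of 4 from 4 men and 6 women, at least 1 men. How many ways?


Count by #men:
  1M,3W: C(4,1)×C(6,3)=80
  2M,2W: C(4,2)×C(6,2)=90
  3M,1W: C(4,3)×C(6,1)=24
  4M,0W: C(4,4)×C(6,0)=1
Total = 195

195


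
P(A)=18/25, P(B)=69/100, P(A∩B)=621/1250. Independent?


P(A)×P(B) = 621/1250
P(A∩B) = 621/1250
Equal ✓ → Independent

Yes, independent


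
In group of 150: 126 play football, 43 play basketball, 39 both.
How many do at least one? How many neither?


|A∪B| = 126+43-39 = 130
Neither = 150-130 = 20

At least one: 130; Neither: 20


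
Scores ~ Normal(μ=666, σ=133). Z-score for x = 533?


z = (x - μ)/σ = (533 - 666)/133 = -1.0

z = -1.0


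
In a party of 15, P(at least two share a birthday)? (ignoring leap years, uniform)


P(all different) = Π(365-i)/365 for i=0..14
= 0.747099
P(match) = 1 - 0.747099 = 0.252901

P ≈ 0.2529 ≈ 25.29%


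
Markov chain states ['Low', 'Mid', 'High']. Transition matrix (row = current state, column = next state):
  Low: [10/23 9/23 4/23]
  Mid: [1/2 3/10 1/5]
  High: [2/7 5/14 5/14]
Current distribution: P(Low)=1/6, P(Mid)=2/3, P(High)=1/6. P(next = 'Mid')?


P(next=Mid) = Σᵢ P(now=i)×P(i→Mid)
= 1/6×9/23 + 2/3×3/10 + 1/6×5/14
= 3/46 + 1/5 + 5/84 = 3137/9660

P = 3137/9660 ≈ 0.3247


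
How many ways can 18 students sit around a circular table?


Circular arrangements of 18 distinct objects: fix one position to break rotational symmetry.
(n-1)! = 17! = 355687428096000

355687428096000


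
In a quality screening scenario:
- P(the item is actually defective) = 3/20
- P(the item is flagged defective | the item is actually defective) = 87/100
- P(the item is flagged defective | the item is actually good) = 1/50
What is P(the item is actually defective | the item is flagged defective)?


Using Bayes' theorem:
P(A|B) = P(B|A)·P(A) / P(B)

P(the item is flagged defective) = 87/100 × 3/20 + 1/50 × 17/20
= 261/2000 + 17/1000 = 59/400

P(the item is actually defective|the item is flagged defective) = (261/2000) / (59/400) = 261/295

P(the item is actually defective|the item is flagged defective) = 261/295 ≈ 88.47%


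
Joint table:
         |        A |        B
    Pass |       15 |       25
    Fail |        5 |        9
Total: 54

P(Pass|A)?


P(Pass|A) = 15/(15+5) = 15/20 = 3/4

P = 3/4 ≈ 75.00%


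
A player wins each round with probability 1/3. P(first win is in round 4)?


Geometric: P(X=4) = (1-p)^(k-1)×p = (2/3)^3×1/3 = 8/81

P(X=4) = 8/81 ≈ 9.88%


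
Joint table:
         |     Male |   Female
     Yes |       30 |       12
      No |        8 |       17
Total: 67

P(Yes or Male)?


P(Yes∨Male) = P(Yes) + P(Male) - P(Yes∧Male)
= (42 + 38 - 30)/67 = 50/67

P = 50/67 ≈ 74.63%


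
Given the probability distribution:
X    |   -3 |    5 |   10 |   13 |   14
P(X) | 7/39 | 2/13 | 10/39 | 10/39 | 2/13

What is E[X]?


E[X] = Σ x·P(X=x)
= (-3)×(7/39) + (5)×(2/13) + (10)×(10/39) + (13)×(10/39) + (14)×(2/13)
= 323/39

E[X] = 323/39


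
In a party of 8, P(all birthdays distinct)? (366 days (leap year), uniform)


P(all different) = Π(366-i)/366 for i=0..7
= (366/366)×(365/366)×...×(359/366)
= 0.925861

P ≈ 0.9259 ≈ 92.59%


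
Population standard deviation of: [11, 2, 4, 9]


Mean = 26/4 = 13/2
  (11-13/2)²=81/4
  (2-13/2)²=81/4
  (4-13/2)²=25/4
  (9-13/2)²=25/4
Σ(x-μ)² = 53
σ² = 53/4

σ = √(53/4) ≈ 3.6401


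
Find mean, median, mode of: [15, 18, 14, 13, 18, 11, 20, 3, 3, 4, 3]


Sorted: [3, 3, 3, 4, 11, 13, 14, 15, 18, 18, 20]
Mean = 122/11
Median = 13
Freq: {15: 1, 18: 2, 14: 1, 13: 1, 11: 1, 20: 1, 3: 3, 4: 1}
Mode: [3]

Mean=122/11, Median=13, Mode=3


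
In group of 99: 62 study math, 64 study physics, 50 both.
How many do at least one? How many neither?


|A∪B| = 62+64-50 = 76
Neither = 99-76 = 23

At least one: 76; Neither: 23


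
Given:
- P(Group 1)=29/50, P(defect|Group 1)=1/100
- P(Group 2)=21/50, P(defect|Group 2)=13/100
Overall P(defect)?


P(B) = Σ P(B|Aᵢ)×P(Aᵢ)
  1/100×29/50 = 29/5000
  13/100×21/50 = 273/5000
Sum = 151/2500

P(defect) = 151/2500 ≈ 6.04%


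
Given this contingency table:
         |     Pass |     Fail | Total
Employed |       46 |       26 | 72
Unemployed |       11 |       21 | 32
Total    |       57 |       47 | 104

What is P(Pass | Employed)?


P(Pass | Employed) = 46/(46+26) = 46/72 = 23/36

P(Pass|Employed) = 23/36 ≈ 63.89%


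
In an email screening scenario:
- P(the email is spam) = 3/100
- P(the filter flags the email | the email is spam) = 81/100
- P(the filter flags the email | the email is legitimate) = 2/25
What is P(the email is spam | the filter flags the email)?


Using Bayes' theorem:
P(A|B) = P(B|A)·P(A) / P(B)

P(the filter flags the email) = 81/100 × 3/100 + 2/25 × 97/100
= 243/10000 + 97/1250 = 1019/10000

P(the email is spam|the filter flags the email) = (243/10000) / (1019/10000) = 243/1019

P(the email is spam|the filter flags the email) = 243/1019 ≈ 23.85%
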